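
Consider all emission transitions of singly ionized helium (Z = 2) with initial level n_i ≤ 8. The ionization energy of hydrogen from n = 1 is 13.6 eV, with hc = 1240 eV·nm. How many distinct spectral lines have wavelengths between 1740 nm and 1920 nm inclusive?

2

Enumerate all n_i → n_f pairs with 1 ≤ n_f < n_i ≤ 8 and compute λ = 1240 / [13.6·4·(1/n_f² − 1/n_i²)].
Lines falling in [1740, 1920] nm: 6→5 (1865 nm), 8→6 (1876 nm).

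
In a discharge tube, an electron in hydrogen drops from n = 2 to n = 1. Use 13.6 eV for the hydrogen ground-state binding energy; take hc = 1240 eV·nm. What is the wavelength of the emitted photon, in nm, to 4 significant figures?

ΔE = 13.60 × (1/1² − 1/2²) = 13.60 × 0.7500 = 10.20 eV.
λ = hc/ΔE = 1240 / 10.20 = 121.6 nm.
This line belongs to the Lyman series.

121.6 nm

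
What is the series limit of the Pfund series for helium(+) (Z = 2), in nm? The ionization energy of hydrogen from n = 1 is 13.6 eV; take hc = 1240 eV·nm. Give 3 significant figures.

The Pfund series has lower level n_f = 5; the series limit corresponds to n_i → ∞.
ΔE_max = 13.6 × 4 / 5² = 2.176 eV.
λ_min = 1240 / 2.176 = 570 nm.

570 nm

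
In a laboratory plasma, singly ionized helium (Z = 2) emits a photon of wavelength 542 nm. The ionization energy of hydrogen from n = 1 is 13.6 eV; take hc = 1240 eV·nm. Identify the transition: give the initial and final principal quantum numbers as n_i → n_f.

The photon energy is ΔE = hc/λ = 1240 / 542 = 2.288 eV.
With Z = 2, ΔE = 54.40 × (1/n_f² − 1/n_i²), so 1/n_f² − 1/n_i² = 0.04206.
Trying n_f = 4 gives 1/n_i² = 0.02044, i.e. n_i ≈ 7; this pair matches.

n_i = 7, n_f = 4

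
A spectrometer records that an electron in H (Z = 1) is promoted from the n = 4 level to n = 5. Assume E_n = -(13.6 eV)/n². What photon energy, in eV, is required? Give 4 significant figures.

0.3060 eV

E_5 = −13.60/25 = −0.5440 eV and E_4 = −13.60/16 = −0.8500 eV.
The photon energy is |E_5 − E_4| = 0.3060 eV.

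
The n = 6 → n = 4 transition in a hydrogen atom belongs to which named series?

Brackett

The series is set by the lower level: n_f = 4 is the Brackett series.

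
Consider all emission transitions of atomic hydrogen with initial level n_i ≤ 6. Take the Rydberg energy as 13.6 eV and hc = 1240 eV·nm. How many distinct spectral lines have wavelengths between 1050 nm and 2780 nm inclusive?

4

Enumerate all n_i → n_f pairs with 1 ≤ n_f < n_i ≤ 6 and compute λ = 1240 / [13.6·1·(1/n_f² − 1/n_i²)].
Lines falling in [1050, 2780] nm: 6→3 (1094 nm), 5→3 (1282 nm), 4→3 (1876 nm), 6→4 (2626 nm).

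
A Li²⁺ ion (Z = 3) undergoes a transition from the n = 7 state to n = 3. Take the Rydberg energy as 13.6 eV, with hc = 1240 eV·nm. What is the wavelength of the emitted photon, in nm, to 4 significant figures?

111.7 nm

For Z = 3 the level energies scale as Z², so the effective Rydberg energy is 13.6 × 9 = 122.4 eV.
ΔE = 122.4 × (1/3² − 1/7²) = 122.4 × 0.09070 = 11.10 eV.
λ = hc/ΔE = 1240 / 11.10 = 111.7 nm.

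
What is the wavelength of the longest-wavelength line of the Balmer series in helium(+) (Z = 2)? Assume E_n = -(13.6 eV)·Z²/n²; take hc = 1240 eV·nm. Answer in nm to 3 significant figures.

The Balmer series terminates on n_f = 2; the first line has n_i = 2+1 = 3.
ΔE = 54.40 × (1/2² − 1/3²) = 7.556 eV.
λ = 1240 / 7.556 = 164 nm.

164 nm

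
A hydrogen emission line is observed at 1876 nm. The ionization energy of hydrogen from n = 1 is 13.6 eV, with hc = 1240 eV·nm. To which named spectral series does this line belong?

ΔE = 1240/1876 = 0.6610 eV.
This matches 13.6 × (1/3² − 1/4²), so n_f = 3: the Paschen series.

Paschen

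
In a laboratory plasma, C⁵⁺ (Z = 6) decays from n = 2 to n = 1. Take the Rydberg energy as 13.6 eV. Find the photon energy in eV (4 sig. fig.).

367.2 eV

The Bohr energies scale as Z², so for Z = 6: E_n = −489.6/n² eV.
E_2 = −489.6/4 = −122.4 eV and E_1 = −489.6/1 = −489.6 eV.
The photon energy is |E_2 − E_1| = 367.2 eV.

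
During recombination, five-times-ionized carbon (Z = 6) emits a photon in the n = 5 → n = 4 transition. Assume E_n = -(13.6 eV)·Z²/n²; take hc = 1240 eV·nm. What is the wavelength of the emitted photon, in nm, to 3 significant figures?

For Z = 6 the level energies scale as Z², so the effective Rydberg energy is 13.6 × 36 = 489.6 eV.
ΔE = 489.6 × (1/4² − 1/5²) = 489.6 × 0.02250 = 11.02 eV.
λ = hc/ΔE = 1240 / 11.02 = 113 nm.

113 nm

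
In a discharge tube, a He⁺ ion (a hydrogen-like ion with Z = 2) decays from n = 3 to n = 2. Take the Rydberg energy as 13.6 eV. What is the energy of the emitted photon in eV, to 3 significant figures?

7.56 eV

The Bohr energies scale as Z², so for Z = 2: E_n = −54.40/n² eV.
E_3 = −54.40/9 = −6.044 eV and E_2 = −54.40/4 = −13.60 eV.
The photon energy is |E_3 − E_2| = 7.56 eV.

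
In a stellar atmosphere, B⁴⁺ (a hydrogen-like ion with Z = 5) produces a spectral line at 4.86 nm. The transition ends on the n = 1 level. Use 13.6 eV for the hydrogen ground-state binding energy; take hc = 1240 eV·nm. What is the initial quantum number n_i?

The photon energy is ΔE = hc/λ = 1240 / 4.86 = 255.1 eV.
With Z = 5, ΔE = 340.0 × (1/n_f² − 1/n_i²), so 1/n_f² − 1/n_i² = 0.7504.
With n_f = 1: 1/n_i² = 1/1 − 0.7504 = 0.2496, so n_i ≈ 2.00.

n_i = 2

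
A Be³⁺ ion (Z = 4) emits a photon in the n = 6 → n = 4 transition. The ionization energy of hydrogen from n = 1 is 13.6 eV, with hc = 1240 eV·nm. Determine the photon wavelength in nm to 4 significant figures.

164.1 nm

For Z = 4 the level energies scale as Z², so the effective Rydberg energy is 13.6 × 16 = 217.6 eV.
ΔE = 217.6 × (1/4² − 1/6²) = 217.6 × 0.03472 = 7.556 eV.
λ = hc/ΔE = 1240 / 7.556 = 164.1 nm.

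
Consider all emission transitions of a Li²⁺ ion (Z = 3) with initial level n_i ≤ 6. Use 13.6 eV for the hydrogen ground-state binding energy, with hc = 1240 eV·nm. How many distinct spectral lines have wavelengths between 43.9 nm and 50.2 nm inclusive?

2

Enumerate all n_i → n_f pairs with 1 ≤ n_f < n_i ≤ 6 and compute λ = 1240 / [13.6·9·(1/n_f² − 1/n_i²)].
Lines falling in [43.9, 50.2] nm: 6→2 (45.59 nm), 5→2 (48.24 nm).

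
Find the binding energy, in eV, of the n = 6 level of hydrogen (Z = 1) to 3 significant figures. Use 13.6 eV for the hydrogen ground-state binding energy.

0.378 eV

E_6 = −13.60/36 = −0.378 eV, so ionization (to E = 0) requires 0.378 eV.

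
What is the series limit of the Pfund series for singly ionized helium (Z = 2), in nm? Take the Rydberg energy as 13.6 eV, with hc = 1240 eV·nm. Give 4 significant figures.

569.9 nm

The Pfund series has lower level n_f = 5; the series limit corresponds to n_i → ∞.
ΔE_max = 13.6 × 4 / 5² = 2.176 eV.
λ_min = 1240 / 2.176 = 569.9 nm.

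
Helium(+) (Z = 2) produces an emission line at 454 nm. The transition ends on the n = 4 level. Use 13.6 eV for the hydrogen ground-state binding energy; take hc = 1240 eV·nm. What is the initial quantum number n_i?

n_i = 9

The photon energy is ΔE = hc/λ = 1240 / 454 = 2.731 eV.
With Z = 2, ΔE = 54.40 × (1/n_f² − 1/n_i²), so 1/n_f² − 1/n_i² = 0.05021.
With n_f = 4: 1/n_i² = 1/16 − 0.05021 = 0.01229, so n_i ≈ 9.02.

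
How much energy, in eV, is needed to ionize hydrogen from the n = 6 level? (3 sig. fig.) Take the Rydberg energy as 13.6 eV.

E_6 = −13.60/36 = −0.378 eV, so ionization (to E = 0) requires 0.378 eV.

0.378 eV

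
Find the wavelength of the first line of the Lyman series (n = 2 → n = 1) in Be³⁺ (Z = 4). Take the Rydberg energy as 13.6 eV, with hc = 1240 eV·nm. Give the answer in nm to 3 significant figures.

The Lyman series terminates on n_f = 1; the first line has n_i = 1+1 = 2.
ΔE = 217.6 × (1/1² − 1/2²) = 163.2 eV.
λ = 1240 / 163.2 = 7.60 nm.

7.60 nm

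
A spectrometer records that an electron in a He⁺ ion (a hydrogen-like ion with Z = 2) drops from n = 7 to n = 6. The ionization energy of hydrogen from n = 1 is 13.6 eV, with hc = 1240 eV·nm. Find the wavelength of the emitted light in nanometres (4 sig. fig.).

For Z = 2 the level energies scale as Z², so the effective Rydberg energy is 13.6 × 4 = 54.40 eV.
ΔE = 54.40 × (1/6² − 1/7²) = 54.40 × 0.007370 = 0.4009 eV.
λ = hc/ΔE = 1240 / 0.4009 = 3093 nm.

3093 nm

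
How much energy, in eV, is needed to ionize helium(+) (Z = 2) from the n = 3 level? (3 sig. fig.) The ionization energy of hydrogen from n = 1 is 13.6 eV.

E_n = −13.6 Z²/n² = −54.40/n² eV for Z = 2.
E_3 = −54.40/9 = −6.04 eV, so ionization (to E = 0) requires 6.04 eV.

6.04 eV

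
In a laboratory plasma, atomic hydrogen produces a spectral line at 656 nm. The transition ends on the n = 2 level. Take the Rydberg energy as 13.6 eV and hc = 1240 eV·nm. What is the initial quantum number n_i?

n_i = 3

The photon energy is ΔE = hc/λ = 1240 / 656 = 1.890 eV.
With Z = 1, ΔE = 13.60 × (1/n_f² − 1/n_i²), so 1/n_f² − 1/n_i² = 0.1390.
With n_f = 2: 1/n_i² = 1/4 − 0.1390 = 0.1110, so n_i ≈ 3.00.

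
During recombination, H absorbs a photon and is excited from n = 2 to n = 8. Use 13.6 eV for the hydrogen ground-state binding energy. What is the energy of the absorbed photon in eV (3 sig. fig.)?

E_8 = −13.60/64 = −0.2125 eV and E_2 = −13.60/4 = −3.400 eV.
The photon energy is |E_8 − E_2| = 3.19 eV.

3.19 eV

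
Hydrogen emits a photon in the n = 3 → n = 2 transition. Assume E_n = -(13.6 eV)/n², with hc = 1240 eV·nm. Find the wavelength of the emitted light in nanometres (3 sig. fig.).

ΔE = 13.60 × (1/2² − 1/3²) = 13.60 × 0.1389 = 1.889 eV.
λ = hc/ΔE = 1240 / 1.889 = 656 nm.

656 nm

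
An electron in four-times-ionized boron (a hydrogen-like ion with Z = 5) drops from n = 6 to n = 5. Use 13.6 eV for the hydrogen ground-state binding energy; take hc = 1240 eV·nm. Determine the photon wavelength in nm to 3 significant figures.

For Z = 5 the level energies scale as Z², so the effective Rydberg energy is 13.6 × 25 = 340.0 eV.
ΔE = 340.0 × (1/5² − 1/6²) = 340.0 × 0.01222 = 4.156 eV.
λ = hc/ΔE = 1240 / 4.156 = 298 nm.

298 nm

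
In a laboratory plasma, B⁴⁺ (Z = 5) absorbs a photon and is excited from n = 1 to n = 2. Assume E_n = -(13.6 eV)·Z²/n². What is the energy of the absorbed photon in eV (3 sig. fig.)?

255 eV

The Bohr energies scale as Z², so for Z = 5: E_n = −340.0/n² eV.
E_2 = −340.0/4 = −85.00 eV and E_1 = −340.0/1 = −340.0 eV.
The photon energy is |E_2 − E_1| = 255 eV.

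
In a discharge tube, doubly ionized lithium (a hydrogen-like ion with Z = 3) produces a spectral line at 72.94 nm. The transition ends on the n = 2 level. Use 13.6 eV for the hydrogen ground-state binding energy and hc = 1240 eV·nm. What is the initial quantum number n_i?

n_i = 3

The photon energy is ΔE = hc/λ = 1240 / 72.94 = 17.00 eV.
With Z = 3, ΔE = 122.4 × (1/n_f² − 1/n_i²), so 1/n_f² − 1/n_i² = 0.1389.
With n_f = 2: 1/n_i² = 1/4 − 0.1389 = 0.1111, so n_i ≈ 3.00.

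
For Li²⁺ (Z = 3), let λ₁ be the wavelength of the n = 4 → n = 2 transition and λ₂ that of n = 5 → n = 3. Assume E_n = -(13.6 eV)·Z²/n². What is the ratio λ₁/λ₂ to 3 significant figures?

λ ∝ 1/ΔE ∝ 1/(1/n_f² − 1/n_i²), and the Z² and hc factors cancel in the ratio.
λ₁/λ₂ = (1/3² − 1/5²)/(1/2² − 1/4²) = 0.07111/0.1875 = 0.379.

0.379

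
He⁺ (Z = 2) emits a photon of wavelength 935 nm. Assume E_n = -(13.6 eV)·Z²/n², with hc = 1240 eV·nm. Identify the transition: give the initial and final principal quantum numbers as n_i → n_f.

n_i = 8, n_f = 5

The photon energy is ΔE = hc/λ = 1240 / 935 = 1.326 eV.
With Z = 2, ΔE = 54.40 × (1/n_f² − 1/n_i²), so 1/n_f² − 1/n_i² = 0.02438.
Trying n_f = 5 gives 1/n_i² = 0.01562, i.e. n_i ≈ 8; this pair matches.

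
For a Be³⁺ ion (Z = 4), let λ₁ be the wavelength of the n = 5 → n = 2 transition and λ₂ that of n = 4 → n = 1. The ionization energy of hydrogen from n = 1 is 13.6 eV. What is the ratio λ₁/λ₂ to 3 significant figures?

λ ∝ 1/ΔE ∝ 1/(1/n_f² − 1/n_i²), and the Z² and hc factors cancel in the ratio.
λ₁/λ₂ = (1/1² − 1/4²)/(1/2² − 1/5²) = 0.9375/0.2100 = 4.46.

4.46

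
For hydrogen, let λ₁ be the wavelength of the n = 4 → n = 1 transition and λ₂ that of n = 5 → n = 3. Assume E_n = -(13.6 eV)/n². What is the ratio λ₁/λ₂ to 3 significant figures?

0.0759

λ ∝ 1/ΔE ∝ 1/(1/n_f² − 1/n_i²), and the Z² and hc factors cancel in the ratio.
λ₁/λ₂ = (1/3² − 1/5²)/(1/1² − 1/4²) = 0.07111/0.9375 = 0.0759.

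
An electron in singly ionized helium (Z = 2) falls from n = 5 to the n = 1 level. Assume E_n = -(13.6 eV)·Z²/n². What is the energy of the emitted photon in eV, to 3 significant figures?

The Bohr energies scale as Z², so for Z = 2: E_n = −54.40/n² eV.
E_5 = −54.40/25 = −2.176 eV and E_1 = −54.40/1 = −54.40 eV.
The photon energy is |E_5 − E_1| = 52.2 eV.

52.2 eV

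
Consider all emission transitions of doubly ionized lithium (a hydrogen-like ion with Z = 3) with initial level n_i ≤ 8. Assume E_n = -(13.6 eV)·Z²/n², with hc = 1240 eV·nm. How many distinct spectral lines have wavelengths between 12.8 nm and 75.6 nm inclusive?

Enumerate all n_i → n_f pairs with 1 ≤ n_f < n_i ≤ 8 and compute λ = 1240 / [13.6·9·(1/n_f² − 1/n_i²)].
Lines falling in [12.8, 75.6] nm: 2→1 (13.51 nm), 8→2 (43.22 nm), 7→2 (44.12 nm), 6→2 (45.59 nm), 5→2 (48.24 nm), 4→2 (54.03 nm), 3→2 (72.94 nm).

7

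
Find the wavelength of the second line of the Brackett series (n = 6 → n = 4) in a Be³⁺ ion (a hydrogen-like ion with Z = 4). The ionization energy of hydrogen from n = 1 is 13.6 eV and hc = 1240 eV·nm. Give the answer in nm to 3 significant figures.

164 nm

The Brackett series terminates on n_f = 4; the second line has n_i = 4+2 = 6.
ΔE = 217.6 × (1/4² − 1/6²) = 7.556 eV.
λ = 1240 / 7.556 = 164 nm.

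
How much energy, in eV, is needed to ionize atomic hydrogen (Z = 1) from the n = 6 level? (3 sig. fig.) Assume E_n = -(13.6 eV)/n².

0.378 eV

E_6 = −13.60/36 = −0.378 eV, so ionization (to E = 0) requires 0.378 eV.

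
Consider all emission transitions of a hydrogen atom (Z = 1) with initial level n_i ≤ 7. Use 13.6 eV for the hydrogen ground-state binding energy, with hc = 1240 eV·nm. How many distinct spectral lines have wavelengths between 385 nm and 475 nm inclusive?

Enumerate all n_i → n_f pairs with 1 ≤ n_f < n_i ≤ 7 and compute λ = 1240 / [13.6·1·(1/n_f² − 1/n_i²)].
Lines falling in [385, 475] nm: 7→2 (397.1 nm), 6→2 (410.3 nm), 5→2 (434.2 nm).

3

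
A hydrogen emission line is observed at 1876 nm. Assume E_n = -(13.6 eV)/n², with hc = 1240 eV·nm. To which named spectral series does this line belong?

ΔE = 1240/1876 = 0.6610 eV.
This matches 13.6 × (1/3² − 1/4²), so n_f = 3: the Paschen series.

Paschen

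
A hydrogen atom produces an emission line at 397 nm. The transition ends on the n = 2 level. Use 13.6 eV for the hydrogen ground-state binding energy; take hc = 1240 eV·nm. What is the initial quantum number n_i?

n_i = 7

The photon energy is ΔE = hc/λ = 1240 / 397 = 3.123 eV.
With Z = 1, ΔE = 13.60 × (1/n_f² − 1/n_i²), so 1/n_f² − 1/n_i² = 0.2297.
With n_f = 2: 1/n_i² = 1/4 − 0.2297 = 0.02034, so n_i ≈ 7.01.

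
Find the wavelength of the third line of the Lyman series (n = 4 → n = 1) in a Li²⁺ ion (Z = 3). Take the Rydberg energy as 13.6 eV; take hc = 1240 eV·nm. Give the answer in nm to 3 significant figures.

The Lyman series terminates on n_f = 1; the third line has n_i = 1+3 = 4.
ΔE = 122.4 × (1/1² − 1/4²) = 114.8 eV.
λ = 1240 / 114.8 = 10.8 nm.

10.8 nm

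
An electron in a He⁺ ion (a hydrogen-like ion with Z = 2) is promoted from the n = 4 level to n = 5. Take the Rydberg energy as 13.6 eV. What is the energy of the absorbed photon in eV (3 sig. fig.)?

1.22 eV

The Bohr energies scale as Z², so for Z = 2: E_n = −54.40/n² eV.
E_5 = −54.40/25 = −2.176 eV and E_4 = −54.40/16 = −3.400 eV.
The photon energy is |E_5 − E_4| = 1.22 eV.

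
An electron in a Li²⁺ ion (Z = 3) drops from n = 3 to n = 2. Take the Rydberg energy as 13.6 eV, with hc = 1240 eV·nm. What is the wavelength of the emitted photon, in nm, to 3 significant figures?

72.9 nm

For Z = 3 the level energies scale as Z², so the effective Rydberg energy is 13.6 × 9 = 122.4 eV.
ΔE = 122.4 × (1/2² − 1/3²) = 122.4 × 0.1389 = 17.00 eV.
λ = hc/ΔE = 1240 / 17.00 = 72.9 nm.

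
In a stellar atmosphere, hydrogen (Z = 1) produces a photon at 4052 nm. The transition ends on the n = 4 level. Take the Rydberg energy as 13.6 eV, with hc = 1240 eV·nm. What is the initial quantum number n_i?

The photon energy is ΔE = hc/λ = 1240 / 4052 = 0.3060 eV.
With Z = 1, ΔE = 13.60 × (1/n_f² − 1/n_i²), so 1/n_f² − 1/n_i² = 0.02250.
With n_f = 4: 1/n_i² = 1/16 − 0.02250 = 0.04000, so n_i ≈ 5.00.

n_i = 5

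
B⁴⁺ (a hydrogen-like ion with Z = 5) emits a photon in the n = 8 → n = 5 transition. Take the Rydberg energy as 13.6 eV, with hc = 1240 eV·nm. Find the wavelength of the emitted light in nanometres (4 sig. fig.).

For Z = 5 the level energies scale as Z², so the effective Rydberg energy is 13.6 × 25 = 340.0 eV.
ΔE = 340.0 × (1/5² − 1/8²) = 340.0 × 0.02438 = 8.288 eV.
λ = hc/ΔE = 1240 / 8.288 = 149.6 nm.

149.6 nm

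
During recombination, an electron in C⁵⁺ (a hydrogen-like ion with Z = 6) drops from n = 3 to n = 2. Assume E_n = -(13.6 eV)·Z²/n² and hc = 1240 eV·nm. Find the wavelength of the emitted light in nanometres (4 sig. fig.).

For Z = 6 the level energies scale as Z², so the effective Rydberg energy is 13.6 × 36 = 489.6 eV.
ΔE = 489.6 × (1/2² − 1/3²) = 489.6 × 0.1389 = 68.00 eV.
λ = hc/ΔE = 1240 / 68.00 = 18.24 nm.

18.24 nm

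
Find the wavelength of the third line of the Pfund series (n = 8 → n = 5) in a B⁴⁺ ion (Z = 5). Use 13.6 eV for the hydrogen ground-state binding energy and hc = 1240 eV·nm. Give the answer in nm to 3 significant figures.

150 nm

The Pfund series terminates on n_f = 5; the third line has n_i = 5+3 = 8.
ΔE = 340.0 × (1/5² − 1/8²) = 8.288 eV.
λ = 1240 / 8.288 = 150 nm.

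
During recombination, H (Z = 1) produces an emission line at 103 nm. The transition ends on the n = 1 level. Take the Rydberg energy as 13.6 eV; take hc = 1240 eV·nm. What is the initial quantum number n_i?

n_i = 3

The photon energy is ΔE = hc/λ = 1240 / 103 = 12.04 eV.
With Z = 1, ΔE = 13.60 × (1/n_f² − 1/n_i²), so 1/n_f² − 1/n_i² = 0.8852.
With n_f = 1: 1/n_i² = 1/1 − 0.8852 = 0.1148, so n_i ≈ 2.95.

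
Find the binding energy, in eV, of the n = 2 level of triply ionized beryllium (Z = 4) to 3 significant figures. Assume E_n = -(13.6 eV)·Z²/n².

E_n = −13.6 Z²/n² = −217.6/n² eV for Z = 4.
E_2 = −217.6/4 = −54.4 eV, so ionization (to E = 0) requires 54.4 eV.

54.4 eV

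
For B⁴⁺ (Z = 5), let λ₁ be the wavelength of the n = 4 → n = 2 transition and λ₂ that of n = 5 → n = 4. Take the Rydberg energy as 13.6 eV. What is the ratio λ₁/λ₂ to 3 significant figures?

0.120

λ ∝ 1/ΔE ∝ 1/(1/n_f² − 1/n_i²), and the Z² and hc factors cancel in the ratio.
λ₁/λ₂ = (1/4² − 1/5²)/(1/2² − 1/4²) = 0.02250/0.1875 = 0.120.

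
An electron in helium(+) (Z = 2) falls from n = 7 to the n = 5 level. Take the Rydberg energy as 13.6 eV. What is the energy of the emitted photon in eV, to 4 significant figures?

1.066 eV

The Bohr energies scale as Z², so for Z = 2: E_n = −54.40/n² eV.
E_7 = −54.40/49 = −1.110 eV and E_5 = −54.40/25 = −2.176 eV.
The photon energy is |E_7 − E_5| = 1.066 eV.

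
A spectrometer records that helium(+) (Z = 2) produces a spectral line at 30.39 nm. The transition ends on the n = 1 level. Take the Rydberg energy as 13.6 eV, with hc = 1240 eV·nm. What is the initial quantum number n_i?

The photon energy is ΔE = hc/λ = 1240 / 30.39 = 40.80 eV.
With Z = 2, ΔE = 54.40 × (1/n_f² − 1/n_i²), so 1/n_f² − 1/n_i² = 0.7501.
With n_f = 1: 1/n_i² = 1/1 − 0.7501 = 0.2499, so n_i ≈ 2.00.

n_i = 2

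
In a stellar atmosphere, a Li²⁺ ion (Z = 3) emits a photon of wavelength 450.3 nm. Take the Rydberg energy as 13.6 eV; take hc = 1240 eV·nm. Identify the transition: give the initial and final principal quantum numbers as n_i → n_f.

The photon energy is ΔE = hc/λ = 1240 / 450.3 = 2.754 eV.
With Z = 3, ΔE = 122.4 × (1/n_f² − 1/n_i²), so 1/n_f² − 1/n_i² = 0.02250.
Trying n_f = 4 gives 1/n_i² = 0.04000, i.e. n_i ≈ 5; this pair matches.

n_i = 5, n_f = 4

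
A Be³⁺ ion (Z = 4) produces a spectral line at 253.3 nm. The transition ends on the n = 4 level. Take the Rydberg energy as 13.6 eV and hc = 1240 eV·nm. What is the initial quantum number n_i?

The photon energy is ΔE = hc/λ = 1240 / 253.3 = 4.895 eV.
With Z = 4, ΔE = 217.6 × (1/n_f² − 1/n_i²), so 1/n_f² − 1/n_i² = 0.02250.
With n_f = 4: 1/n_i² = 1/16 − 0.02250 = 0.04000, so n_i ≈ 5.00.

n_i = 5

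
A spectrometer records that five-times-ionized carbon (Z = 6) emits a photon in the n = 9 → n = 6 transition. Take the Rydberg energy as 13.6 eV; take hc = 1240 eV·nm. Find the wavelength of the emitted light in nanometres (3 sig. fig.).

For Z = 6 the level energies scale as Z², so the effective Rydberg energy is 13.6 × 36 = 489.6 eV.
ΔE = 489.6 × (1/6² − 1/9²) = 489.6 × 0.01543 = 7.556 eV.
λ = hc/ΔE = 1240 / 7.556 = 164 nm.

164 nm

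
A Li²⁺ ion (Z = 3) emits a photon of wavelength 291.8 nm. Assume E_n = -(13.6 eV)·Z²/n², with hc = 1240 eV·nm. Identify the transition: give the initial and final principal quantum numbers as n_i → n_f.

The photon energy is ΔE = hc/λ = 1240 / 291.8 = 4.249 eV.
With Z = 3, ΔE = 122.4 × (1/n_f² − 1/n_i²), so 1/n_f² − 1/n_i² = 0.03472.
Trying n_f = 4 gives 1/n_i² = 0.02778, i.e. n_i ≈ 6; this pair matches.

n_i = 6, n_f = 4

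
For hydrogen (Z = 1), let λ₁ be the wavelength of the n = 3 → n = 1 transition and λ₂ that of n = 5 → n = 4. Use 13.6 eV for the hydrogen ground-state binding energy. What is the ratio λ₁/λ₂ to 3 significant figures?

0.0253

λ ∝ 1/ΔE ∝ 1/(1/n_f² − 1/n_i²), and the Z² and hc factors cancel in the ratio.
λ₁/λ₂ = (1/4² − 1/5²)/(1/1² − 1/3²) = 0.02250/0.8889 = 0.0253.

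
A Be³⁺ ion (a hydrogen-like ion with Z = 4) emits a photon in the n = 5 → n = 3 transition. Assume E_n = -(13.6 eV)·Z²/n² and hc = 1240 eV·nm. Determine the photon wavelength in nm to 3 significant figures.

For Z = 4 the level energies scale as Z², so the effective Rydberg energy is 13.6 × 16 = 217.6 eV.
ΔE = 217.6 × (1/3² − 1/5²) = 217.6 × 0.07111 = 15.47 eV.
λ = hc/ΔE = 1240 / 15.47 = 80.1 nm.

80.1 nm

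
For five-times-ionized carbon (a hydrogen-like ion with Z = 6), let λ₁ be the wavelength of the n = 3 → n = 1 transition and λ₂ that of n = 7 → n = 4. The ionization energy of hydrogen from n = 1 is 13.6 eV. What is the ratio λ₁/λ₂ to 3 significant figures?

0.0474

λ ∝ 1/ΔE ∝ 1/(1/n_f² − 1/n_i²), and the Z² and hc factors cancel in the ratio.
λ₁/λ₂ = (1/4² − 1/7²)/(1/1² − 1/3²) = 0.04209/0.8889 = 0.0474.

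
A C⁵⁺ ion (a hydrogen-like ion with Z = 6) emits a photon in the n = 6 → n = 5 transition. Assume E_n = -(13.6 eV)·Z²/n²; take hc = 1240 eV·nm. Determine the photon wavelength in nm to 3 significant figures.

207 nm

For Z = 6 the level energies scale as Z², so the effective Rydberg energy is 13.6 × 36 = 489.6 eV.
ΔE = 489.6 × (1/5² − 1/6²) = 489.6 × 0.01222 = 5.984 eV.
λ = hc/ΔE = 1240 / 5.984 = 207 nm.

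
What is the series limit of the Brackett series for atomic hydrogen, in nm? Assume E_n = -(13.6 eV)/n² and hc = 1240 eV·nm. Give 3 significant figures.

The Brackett series has lower level n_f = 4; the series limit corresponds to n_i → ∞.
ΔE_max = 13.6 × 1 / 4² = 0.8500 eV.
λ_min = 1240 / 0.8500 = 1460 nm.

1460 nm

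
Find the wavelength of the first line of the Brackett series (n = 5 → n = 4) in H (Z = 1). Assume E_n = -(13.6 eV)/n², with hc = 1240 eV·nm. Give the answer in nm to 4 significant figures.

4052 nm

The Brackett series terminates on n_f = 4; the first line has n_i = 4+1 = 5.
ΔE = 13.60 × (1/4² − 1/5²) = 0.3060 eV.
λ = 1240 / 0.3060 = 4052 nm.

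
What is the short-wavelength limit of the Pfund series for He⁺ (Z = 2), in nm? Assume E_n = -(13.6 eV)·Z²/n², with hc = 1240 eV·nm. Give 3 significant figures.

The Pfund series has lower level n_f = 5; the series limit corresponds to n_i → ∞.
ΔE_max = 13.6 × 4 / 5² = 2.176 eV.
λ_min = 1240 / 2.176 = 570 nm.

570 nm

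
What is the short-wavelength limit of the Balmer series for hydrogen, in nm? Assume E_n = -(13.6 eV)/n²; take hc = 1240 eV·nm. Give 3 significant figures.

The Balmer series has lower level n_f = 2; the series limit corresponds to n_i → ∞.
ΔE_max = 13.6 × 1 / 2² = 3.400 eV.
λ_min = 1240 / 3.400 = 365 nm.

365 nm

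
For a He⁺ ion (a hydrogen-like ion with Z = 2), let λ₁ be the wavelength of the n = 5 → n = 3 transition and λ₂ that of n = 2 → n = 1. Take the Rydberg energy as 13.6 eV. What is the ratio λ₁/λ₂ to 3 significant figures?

λ ∝ 1/ΔE ∝ 1/(1/n_f² − 1/n_i²), and the Z² and hc factors cancel in the ratio.
λ₁/λ₂ = (1/1² − 1/2²)/(1/3² − 1/5²) = 0.7500/0.07111 = 10.5.

10.5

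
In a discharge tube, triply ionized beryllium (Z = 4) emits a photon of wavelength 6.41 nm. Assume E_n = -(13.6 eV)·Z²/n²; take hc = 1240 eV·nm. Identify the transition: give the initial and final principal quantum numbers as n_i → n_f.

The photon energy is ΔE = hc/λ = 1240 / 6.41 = 193.4 eV.
With Z = 4, ΔE = 217.6 × (1/n_f² − 1/n_i²), so 1/n_f² − 1/n_i² = 0.8890.
Trying n_f = 1 gives 1/n_i² = 0.1110, i.e. n_i ≈ 3; this pair matches.

n_i = 3, n_f = 1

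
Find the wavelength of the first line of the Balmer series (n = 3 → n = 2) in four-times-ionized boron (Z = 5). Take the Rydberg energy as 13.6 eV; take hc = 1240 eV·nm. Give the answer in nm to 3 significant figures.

The Balmer series terminates on n_f = 2; the first line has n_i = 2+1 = 3.
ΔE = 340.0 × (1/2² − 1/3²) = 47.22 eV.
λ = 1240 / 47.22 = 26.3 nm.

26.3 nm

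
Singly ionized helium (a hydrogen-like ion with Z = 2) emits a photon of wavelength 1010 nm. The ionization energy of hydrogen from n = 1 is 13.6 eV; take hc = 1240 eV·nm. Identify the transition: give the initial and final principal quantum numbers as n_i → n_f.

n_i = 5, n_f = 4

The photon energy is ΔE = hc/λ = 1240 / 1010 = 1.228 eV.
With Z = 2, ΔE = 54.40 × (1/n_f² − 1/n_i²), so 1/n_f² − 1/n_i² = 0.02257.
Trying n_f = 4 gives 1/n_i² = 0.03993, i.e. n_i ≈ 5; this pair matches.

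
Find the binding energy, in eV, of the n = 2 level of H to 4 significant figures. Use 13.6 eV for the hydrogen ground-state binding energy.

3.400 eV

E_2 = −13.60/4 = −3.400 eV, so ionization (to E = 0) requires 3.400 eV.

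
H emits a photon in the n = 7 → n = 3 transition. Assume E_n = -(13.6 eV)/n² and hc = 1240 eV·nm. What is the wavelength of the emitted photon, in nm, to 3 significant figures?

1010 nm

ΔE = 13.60 × (1/3² − 1/7²) = 13.60 × 0.09070 = 1.234 eV.
λ = hc/ΔE = 1240 / 1.234 = 1010 nm.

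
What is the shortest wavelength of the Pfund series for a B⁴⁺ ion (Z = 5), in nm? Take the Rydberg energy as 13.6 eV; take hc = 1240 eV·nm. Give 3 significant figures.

The Pfund series has lower level n_f = 5; the series limit corresponds to n_i → ∞.
ΔE_max = 13.6 × 25 / 5² = 13.60 eV.
λ_min = 1240 / 13.60 = 91.2 nm.

91.2 nm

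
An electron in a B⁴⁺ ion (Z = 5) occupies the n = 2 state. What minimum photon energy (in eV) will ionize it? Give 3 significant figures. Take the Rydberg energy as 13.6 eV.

E_n = −13.6 Z²/n² = −340.0/n² eV for Z = 5.
E_2 = −340.0/4 = −85.0 eV, so ionization (to E = 0) requires 85.0 eV.

85.0 eV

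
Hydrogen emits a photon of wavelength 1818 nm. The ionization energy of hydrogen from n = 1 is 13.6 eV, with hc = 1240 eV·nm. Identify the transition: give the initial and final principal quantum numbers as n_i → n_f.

n_i = 9, n_f = 4

The photon energy is ΔE = hc/λ = 1240 / 1818 = 0.6821 eV.
With Z = 1, ΔE = 13.60 × (1/n_f² − 1/n_i²), so 1/n_f² − 1/n_i² = 0.05015.
Trying n_f = 4 gives 1/n_i² = 0.01235, i.e. n_i ≈ 9; this pair matches.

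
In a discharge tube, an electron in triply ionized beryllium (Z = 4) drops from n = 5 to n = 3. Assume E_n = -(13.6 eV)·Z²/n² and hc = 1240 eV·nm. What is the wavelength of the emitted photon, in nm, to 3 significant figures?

For Z = 4 the level energies scale as Z², so the effective Rydberg energy is 13.6 × 16 = 217.6 eV.
ΔE = 217.6 × (1/3² − 1/5²) = 217.6 × 0.07111 = 15.47 eV.
λ = hc/ΔE = 1240 / 15.47 = 80.1 nm.

80.1 nm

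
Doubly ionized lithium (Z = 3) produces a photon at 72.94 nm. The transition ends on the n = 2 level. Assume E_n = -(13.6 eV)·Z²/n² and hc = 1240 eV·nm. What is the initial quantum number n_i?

n_i = 3

The photon energy is ΔE = hc/λ = 1240 / 72.94 = 17.00 eV.
With Z = 3, ΔE = 122.4 × (1/n_f² − 1/n_i²), so 1/n_f² − 1/n_i² = 0.1389.
With n_f = 2: 1/n_i² = 1/4 − 0.1389 = 0.1111, so n_i ≈ 3.00.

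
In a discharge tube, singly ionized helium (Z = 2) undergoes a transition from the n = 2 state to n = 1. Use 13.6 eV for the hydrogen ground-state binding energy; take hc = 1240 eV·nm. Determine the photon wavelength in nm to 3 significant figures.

30.4 nm

For Z = 2 the level energies scale as Z², so the effective Rydberg energy is 13.6 × 4 = 54.40 eV.
ΔE = 54.40 × (1/1² − 1/2²) = 54.40 × 0.7500 = 40.80 eV.
λ = hc/ΔE = 1240 / 40.80 = 30.4 nm.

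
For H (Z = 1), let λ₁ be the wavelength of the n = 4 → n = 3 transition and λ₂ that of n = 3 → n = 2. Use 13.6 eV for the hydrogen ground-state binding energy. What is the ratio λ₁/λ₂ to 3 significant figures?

2.86

λ ∝ 1/ΔE ∝ 1/(1/n_f² − 1/n_i²), and the Z² and hc factors cancel in the ratio.
λ₁/λ₂ = (1/2² − 1/3²)/(1/3² − 1/4²) = 0.1389/0.04861 = 2.86.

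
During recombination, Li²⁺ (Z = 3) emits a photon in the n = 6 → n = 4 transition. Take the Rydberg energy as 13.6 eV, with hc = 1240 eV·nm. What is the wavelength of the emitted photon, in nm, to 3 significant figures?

292 nm

For Z = 3 the level energies scale as Z², so the effective Rydberg energy is 13.6 × 9 = 122.4 eV.
ΔE = 122.4 × (1/4² − 1/6²) = 122.4 × 0.03472 = 4.250 eV.
λ = hc/ΔE = 1240 / 4.250 = 292 nm.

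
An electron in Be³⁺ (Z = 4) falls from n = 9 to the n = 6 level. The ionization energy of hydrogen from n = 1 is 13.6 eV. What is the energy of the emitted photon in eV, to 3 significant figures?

The Bohr energies scale as Z², so for Z = 4: E_n = −217.6/n² eV.
E_9 = −217.6/81 = −2.686 eV and E_6 = −217.6/36 = −6.044 eV.
The photon energy is |E_9 − E_6| = 3.36 eV.

3.36 eV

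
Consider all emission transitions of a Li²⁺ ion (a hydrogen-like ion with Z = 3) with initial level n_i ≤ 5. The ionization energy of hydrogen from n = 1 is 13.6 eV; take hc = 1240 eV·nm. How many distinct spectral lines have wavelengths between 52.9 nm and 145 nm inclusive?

3

Enumerate all n_i → n_f pairs with 1 ≤ n_f < n_i ≤ 5 and compute λ = 1240 / [13.6·9·(1/n_f² − 1/n_i²)].
Lines falling in [52.9, 145] nm: 4→2 (54.03 nm), 3→2 (72.94 nm), 5→3 (142.5 nm).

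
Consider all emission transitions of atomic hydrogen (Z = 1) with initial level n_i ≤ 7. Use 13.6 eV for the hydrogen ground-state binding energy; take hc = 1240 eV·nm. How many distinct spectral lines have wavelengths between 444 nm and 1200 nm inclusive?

Enumerate all n_i → n_f pairs with 1 ≤ n_f < n_i ≤ 7 and compute λ = 1240 / [13.6·1·(1/n_f² − 1/n_i²)].
Lines falling in [444, 1200] nm: 4→2 (486.3 nm), 3→2 (656.5 nm), 7→3 (1005 nm), 6→3 (1094 nm).

4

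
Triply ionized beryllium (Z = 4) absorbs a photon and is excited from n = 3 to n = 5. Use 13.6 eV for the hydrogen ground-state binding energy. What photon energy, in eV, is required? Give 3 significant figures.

The Bohr energies scale as Z², so for Z = 4: E_n = −217.6/n² eV.
E_5 = −217.6/25 = −8.704 eV and E_3 = −217.6/9 = −24.18 eV.
The photon energy is |E_5 − E_3| = 15.5 eV.

15.5 eV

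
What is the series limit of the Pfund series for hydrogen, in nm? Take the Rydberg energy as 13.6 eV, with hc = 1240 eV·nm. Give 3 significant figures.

The Pfund series has lower level n_f = 5; the series limit corresponds to n_i → ∞.
ΔE_max = 13.6 × 1 / 5² = 0.5440 eV.
λ_min = 1240 / 0.5440 = 2280 nm.

2280 nm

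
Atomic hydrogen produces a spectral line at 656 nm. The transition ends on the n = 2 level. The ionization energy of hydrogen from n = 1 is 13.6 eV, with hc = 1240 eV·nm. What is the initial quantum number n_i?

The photon energy is ΔE = hc/λ = 1240 / 656 = 1.890 eV.
With Z = 1, ΔE = 13.60 × (1/n_f² − 1/n_i²), so 1/n_f² − 1/n_i² = 0.1390.
With n_f = 2: 1/n_i² = 1/4 − 0.1390 = 0.1110, so n_i ≈ 3.00.

n_i = 3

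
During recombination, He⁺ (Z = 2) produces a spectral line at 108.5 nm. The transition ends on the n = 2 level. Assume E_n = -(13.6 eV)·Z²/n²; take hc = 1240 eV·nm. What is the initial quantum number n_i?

n_i = 5

The photon energy is ΔE = hc/λ = 1240 / 108.5 = 11.43 eV.
With Z = 2, ΔE = 54.40 × (1/n_f² − 1/n_i²), so 1/n_f² − 1/n_i² = 0.2101.
With n_f = 2: 1/n_i² = 1/4 − 0.2101 = 0.03992, so n_i ≈ 5.01.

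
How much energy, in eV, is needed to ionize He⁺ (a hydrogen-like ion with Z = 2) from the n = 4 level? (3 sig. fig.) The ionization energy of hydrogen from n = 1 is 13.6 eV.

E_n = −13.6 Z²/n² = −54.40/n² eV for Z = 2.
E_4 = −54.40/16 = −3.40 eV, so ionization (to E = 0) requires 3.40 eV.

3.40 eV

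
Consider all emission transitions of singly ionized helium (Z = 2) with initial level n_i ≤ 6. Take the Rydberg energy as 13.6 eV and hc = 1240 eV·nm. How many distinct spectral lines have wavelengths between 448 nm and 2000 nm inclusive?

Enumerate all n_i → n_f pairs with 1 ≤ n_f < n_i ≤ 6 and compute λ = 1240 / [13.6·4·(1/n_f² − 1/n_i²)].
Lines falling in [448, 2000] nm: 4→3 (468.9 nm), 6→4 (656.5 nm), 5→4 (1013 nm), 6→5 (1865 nm).

4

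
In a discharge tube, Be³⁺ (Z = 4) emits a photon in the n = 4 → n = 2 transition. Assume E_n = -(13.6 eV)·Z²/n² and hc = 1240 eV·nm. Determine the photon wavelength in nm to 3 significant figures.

30.4 nm

For Z = 4 the level energies scale as Z², so the effective Rydberg energy is 13.6 × 16 = 217.6 eV.
ΔE = 217.6 × (1/2² − 1/4²) = 217.6 × 0.1875 = 40.80 eV.
λ = hc/ΔE = 1240 / 40.80 = 30.4 nm.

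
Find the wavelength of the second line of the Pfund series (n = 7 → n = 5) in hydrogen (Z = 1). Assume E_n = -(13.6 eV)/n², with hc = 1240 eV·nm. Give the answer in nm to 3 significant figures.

4650 nm

The Pfund series terminates on n_f = 5; the second line has n_i = 5+2 = 7.
ΔE = 13.60 × (1/5² − 1/7²) = 0.2664 eV.
λ = 1240 / 0.2664 = 4650 nm.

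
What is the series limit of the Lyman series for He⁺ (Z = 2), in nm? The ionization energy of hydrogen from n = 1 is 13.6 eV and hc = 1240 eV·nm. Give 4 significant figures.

22.79 nm

The Lyman series has lower level n_f = 1; the series limit corresponds to n_i → ∞.
ΔE_max = 13.6 × 4 / 1² = 54.40 eV.
λ_min = 1240 / 54.40 = 22.79 nm.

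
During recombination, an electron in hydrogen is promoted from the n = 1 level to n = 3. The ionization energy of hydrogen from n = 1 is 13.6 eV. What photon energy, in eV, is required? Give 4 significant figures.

E_3 = −13.60/9 = −1.511 eV and E_1 = −13.60/1 = −13.60 eV.
The photon energy is |E_3 − E_1| = 12.09 eV.

12.09 eV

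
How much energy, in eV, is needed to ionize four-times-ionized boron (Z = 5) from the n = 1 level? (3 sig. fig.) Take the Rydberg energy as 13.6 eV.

E_n = −13.6 Z²/n² = −340.0/n² eV for Z = 5.
E_1 = −340.0/1 = −340 eV, so ionization (to E = 0) requires 340 eV.

340 eV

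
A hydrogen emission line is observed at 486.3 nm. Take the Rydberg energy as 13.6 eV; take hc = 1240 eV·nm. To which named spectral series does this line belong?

Balmer

ΔE = 1240/486.3 = 2.550 eV.
This matches 13.6 × (1/2² − 1/4²), so n_f = 2: the Balmer series.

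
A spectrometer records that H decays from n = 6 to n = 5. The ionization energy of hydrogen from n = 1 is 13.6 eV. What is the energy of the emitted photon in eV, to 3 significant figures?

0.166 eV

E_6 = −13.60/36 = −0.3778 eV and E_5 = −13.60/25 = −0.5440 eV.
The photon energy is |E_6 − E_5| = 0.166 eV.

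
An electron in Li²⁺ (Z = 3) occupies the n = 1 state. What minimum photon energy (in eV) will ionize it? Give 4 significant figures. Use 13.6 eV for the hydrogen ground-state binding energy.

E_n = −13.6 Z²/n² = −122.4/n² eV for Z = 3.
E_1 = −122.4/1 = −122.4 eV, so ionization (to E = 0) requires 122.4 eV.

122.4 eV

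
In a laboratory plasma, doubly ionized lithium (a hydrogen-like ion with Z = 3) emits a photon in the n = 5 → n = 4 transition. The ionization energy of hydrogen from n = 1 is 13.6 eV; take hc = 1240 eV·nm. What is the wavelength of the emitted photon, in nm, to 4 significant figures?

For Z = 3 the level energies scale as Z², so the effective Rydberg energy is 13.6 × 9 = 122.4 eV.
ΔE = 122.4 × (1/4² − 1/5²) = 122.4 × 0.02250 = 2.754 eV.
λ = hc/ΔE = 1240 / 2.754 = 450.3 nm.

450.3 nm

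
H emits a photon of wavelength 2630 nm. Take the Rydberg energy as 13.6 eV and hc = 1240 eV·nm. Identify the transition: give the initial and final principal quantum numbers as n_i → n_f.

The photon energy is ΔE = hc/λ = 1240 / 2630 = 0.4715 eV.
With Z = 1, ΔE = 13.60 × (1/n_f² − 1/n_i²), so 1/n_f² − 1/n_i² = 0.03467.
Trying n_f = 4 gives 1/n_i² = 0.02783, i.e. n_i ≈ 6; this pair matches.

n_i = 6, n_f = 4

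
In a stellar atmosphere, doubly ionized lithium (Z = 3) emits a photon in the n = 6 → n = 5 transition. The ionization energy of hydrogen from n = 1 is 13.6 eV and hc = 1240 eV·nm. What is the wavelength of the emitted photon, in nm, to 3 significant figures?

For Z = 3 the level energies scale as Z², so the effective Rydberg energy is 13.6 × 9 = 122.4 eV.
ΔE = 122.4 × (1/5² − 1/6²) = 122.4 × 0.01222 = 1.496 eV.
λ = hc/ΔE = 1240 / 1.496 = 829 nm.

829 nm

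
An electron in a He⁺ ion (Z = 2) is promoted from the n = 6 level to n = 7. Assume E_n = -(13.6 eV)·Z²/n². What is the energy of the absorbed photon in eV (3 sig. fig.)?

0.401 eV

The Bohr energies scale as Z², so for Z = 2: E_n = −54.40/n² eV.
E_7 = −54.40/49 = −1.110 eV and E_6 = −54.40/36 = −1.511 eV.
The photon energy is |E_7 − E_6| = 0.401 eV.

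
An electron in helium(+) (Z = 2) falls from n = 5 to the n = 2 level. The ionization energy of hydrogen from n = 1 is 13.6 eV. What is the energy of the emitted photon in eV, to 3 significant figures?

The Bohr energies scale as Z², so for Z = 2: E_n = −54.40/n² eV.
E_5 = −54.40/25 = −2.176 eV and E_2 = −54.40/4 = −13.60 eV.
The photon energy is |E_5 − E_2| = 11.4 eV.

11.4 eV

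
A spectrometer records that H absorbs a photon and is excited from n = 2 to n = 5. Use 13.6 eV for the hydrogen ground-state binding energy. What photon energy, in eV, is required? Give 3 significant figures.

E_5 = −13.60/25 = −0.5440 eV and E_2 = −13.60/4 = −3.400 eV.
The photon energy is |E_5 − E_2| = 2.86 eV.

2.86 eV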